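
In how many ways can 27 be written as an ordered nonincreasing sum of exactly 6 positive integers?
p(27, 6 parts) = 331

Partitions of n into exactly k parts are in bijection with partitions of n − k into at most k parts (subtract 1 from each part). So p(27, exactly 6) = p(21, parts ≤ 6). Computing via the recurrence p(m, j) = p(m, j−1) + p(m−j, j) gives 331.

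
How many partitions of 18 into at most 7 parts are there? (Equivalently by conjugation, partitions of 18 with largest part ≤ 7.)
p(18, parts ≤ 7) = 248

Use the recurrence p(n, m) = p(n, m−1) + p(n−m, m): either the largest part is < m (count p(n, m−1)) or the largest part is exactly m (remove one copy of m, count p(n−m, m)). With p(0, ·) = 1 this gives p(18, parts ≤ 7) = 248. (By conjugating Young diagrams, this also counts partitions of 18 into at most 7 parts.)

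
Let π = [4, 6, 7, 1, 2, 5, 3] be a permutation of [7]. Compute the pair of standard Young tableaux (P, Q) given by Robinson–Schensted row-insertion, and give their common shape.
P = [1, 2, 3] / [4, 5, 7] / [6];  Q = [1, 2, 3] / [4, 5, 6] / [7];  common shape = (3, 3, 1)

Row-insert the values π_1, π_2, … into P one at a time, bumping the leftmost entry strictly greater than the inserted value down to the next row. The recording tableau Q records, in position (i, j), the step at which that cell was added to P.
  Insert 4 (step 1): P = [4];  Q = [1]
  Insert 6 (step 2): P = [4, 6];  Q = [1, 2]
  Insert 7 (step 3): P = [4, 6, 7];  Q = [1, 2, 3]
  Insert 1 (step 4): P = [1, 6, 7] / [4];  Q = [1, 2, 3] / [4]
  Insert 2 (step 5): P = [1, 2, 7] / [4, 6];  Q = [1, 2, 3] / [4, 5]
  Insert 5 (step 6): P = [1, 2, 5] / [4, 6, 7];  Q = [1, 2, 3] / [4, 5, 6]
  Insert 3 (step 7): P = [1, 2, 3] / [4, 5, 7] / [6];  Q = [1, 2, 3] / [4, 5, 6] / [7]
Final shape: (3, 3, 1).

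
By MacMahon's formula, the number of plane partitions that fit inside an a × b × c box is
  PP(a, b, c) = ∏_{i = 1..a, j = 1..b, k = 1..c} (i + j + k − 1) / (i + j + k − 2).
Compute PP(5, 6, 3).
PP(5, 6, 3) = 3737448

Evaluate the triple product over i = 1..5, j = 1..6, k = 1..3. The factors are (2/1) · (3/2) · (4/3) · (3/2) · (4/3) · (5/4) · (4/3) · (5/4) · … (90 factors total). The numerators and denominators telescope so the product is an integer; carrying out the multiplication exactly gives PP(5, 6, 3) = 3737448.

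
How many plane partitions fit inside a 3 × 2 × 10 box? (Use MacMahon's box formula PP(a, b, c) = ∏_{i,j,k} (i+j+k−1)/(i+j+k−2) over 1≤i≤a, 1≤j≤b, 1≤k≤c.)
PP(3, 2, 10) = 26026

Evaluate the triple product over i = 1..3, j = 1..2, k = 1..10. The factors are (2/1) · (3/2) · (4/3) · (5/4) · (6/5) · (7/6) · (8/7) · (9/8) · … (60 factors total). The numerators and denominators telescope so the product is an integer; carrying out the multiplication exactly gives PP(3, 2, 10) = 26026.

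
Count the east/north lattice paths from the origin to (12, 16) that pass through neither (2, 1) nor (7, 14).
Number of paths = 18713379

Inclusion–exclusion. Total paths: C(28, 12) = 30421755. Through P₁: C(3, 2)·C(25, 10) = 9806280. Through P₂: C(21, 7)·C(7, 5) = 2441880. Since P₁ is strictly southwest of P₂, a monotone path through both must visit P₁ then P₂; paths through both = C(3, 2)·C(18, 5)·C(7, 5) = 539784. Avoid both = 30421755 − 9806280 − 2441880 + 539784 = 18713379.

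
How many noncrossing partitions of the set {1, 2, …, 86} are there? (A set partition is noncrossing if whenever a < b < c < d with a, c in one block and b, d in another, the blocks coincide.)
C_86 = 4180080073556524734514695828170907458428751314320

These noncrossing partitions are counted by the Catalan number C_n = (1/(n + 1)) · C(2n, n). For n = 86: C_86 = (1/87) · C(172, 86) = 363666966399417651902778537050868948883301364345840/87 = 4180080073556524734514695828170907458428751314320.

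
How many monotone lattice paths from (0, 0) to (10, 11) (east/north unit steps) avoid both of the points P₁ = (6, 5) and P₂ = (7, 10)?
Number of paths = 188992

Inclusion–exclusion. Total paths: C(21, 10) = 352716. Through P₁: C(11, 6)·C(10, 4) = 97020. Through P₂: C(17, 7)·C(4, 3) = 77792. Since P₁ is strictly southwest of P₂, a monotone path through both must visit P₁ then P₂; paths through both = C(11, 6)·C(6, 1)·C(4, 3) = 11088. Avoid both = 352716 − 97020 − 77792 + 11088 = 188992.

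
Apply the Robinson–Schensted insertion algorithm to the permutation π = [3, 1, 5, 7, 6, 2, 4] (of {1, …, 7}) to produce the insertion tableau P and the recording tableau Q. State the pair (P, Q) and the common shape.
P = [1, 2, 4] / [3, 5, 6] / [7];  Q = [1, 3, 4] / [2, 5, 7] / [6];  common shape = (3, 3, 1)

Row-insert the values π_1, π_2, … into P one at a time, bumping the leftmost entry strictly greater than the inserted value down to the next row. The recording tableau Q records, in position (i, j), the step at which that cell was added to P.
  Insert 3 (step 1): P = [3];  Q = [1]
  Insert 1 (step 2): P = [1] / [3];  Q = [1] / [2]
  Insert 5 (step 3): P = [1, 5] / [3];  Q = [1, 3] / [2]
  Insert 7 (step 4): P = [1, 5, 7] / [3];  Q = [1, 3, 4] / [2]
  Insert 6 (step 5): P = [1, 5, 6] / [3, 7];  Q = [1, 3, 4] / [2, 5]
  Insert 2 (step 6): P = [1, 2, 6] / [3, 5] / [7];  Q = [1, 3, 4] / [2, 5] / [6]
  Insert 4 (step 7): P = [1, 2, 4] / [3, 5, 6] / [7];  Q = [1, 3, 4] / [2, 5, 7] / [6]
Final shape: (3, 3, 1).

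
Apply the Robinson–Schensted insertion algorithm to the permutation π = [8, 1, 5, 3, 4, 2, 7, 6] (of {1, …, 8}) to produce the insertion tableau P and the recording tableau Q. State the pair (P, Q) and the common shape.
P = [1, 2, 4, 6] / [3, 7] / [5] / [8];  Q = [1, 3, 5, 7] / [2, 8] / [4] / [6];  common shape = (4, 2, 1, 1)

Row-insert the values π_1, π_2, … into P one at a time, bumping the leftmost entry strictly greater than the inserted value down to the next row. The recording tableau Q records, in position (i, j), the step at which that cell was added to P.
  Insert 8 (step 1): P = [8];  Q = [1]
  Insert 1 (step 2): P = [1] / [8];  Q = [1] / [2]
  Insert 5 (step 3): P = [1, 5] / [8];  Q = [1, 3] / [2]
  Insert 3 (step 4): P = [1, 3] / [5] / [8];  Q = [1, 3] / [2] / [4]
  Insert 4 (step 5): P = [1, 3, 4] / [5] / [8];  Q = [1, 3, 5] / [2] / [4]
  Insert 2 (step 6): P = [1, 2, 4] / [3] / [5] / [8];  Q = [1, 3, 5] / [2] / [4] / [6]
  Insert 7 (step 7): P = [1, 2, 4, 7] / [3] / [5] / [8];  Q = [1, 3, 5, 7] / [2] / [4] / [6]
  Insert 6 (step 8): P = [1, 2, 4, 6] / [3, 7] / [5] / [8];  Q = [1, 3, 5, 7] / [2, 8] / [4] / [6]
Final shape: (4, 2, 1, 1).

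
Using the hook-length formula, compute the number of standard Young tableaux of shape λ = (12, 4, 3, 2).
# SYT of shape (12, 4, 3, 2) = 23279256

Hook-length formula: f^λ = n! / Π hook(c), product over all cells c of the Young diagram. For λ = (12, 4, 3, 2), n = 21 boxes. Hook lengths by row (left-to-right, top-to-bottom): [15, 14, 12, 10, 8, 7, 6, 5, 4, 3, 2, 1]; [6, 5, 3, 1]; [4, 3, 1]; [2, 1]. Product of hooks = 2194698240000. So f^λ = 21! / 2194698240000 = 51090942171709440000 / 2194698240000 = 23279256.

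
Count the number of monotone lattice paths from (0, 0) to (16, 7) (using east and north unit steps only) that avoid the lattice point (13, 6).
Number of paths = 136629

Total paths from (0, 0) to (16, 7): C(23, 16) = 245157. Paths through (13, 6): (paths (0, 0) → (13, 6)) × (paths (13, 6) → (16, 7)) = C(19, 13) · C(4, 3) = 27132 · 4 = 108528. Avoidance count = 245157 − 108528 = 136629.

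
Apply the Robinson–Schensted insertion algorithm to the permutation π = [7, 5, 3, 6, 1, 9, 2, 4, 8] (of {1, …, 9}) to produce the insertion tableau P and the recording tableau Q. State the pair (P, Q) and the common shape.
P = [1, 2, 4, 8] / [3, 6, 9] / [5] / [7];  Q = [1, 4, 6, 9] / [2, 7, 8] / [3] / [5];  common shape = (4, 3, 1, 1)

Row-insert the values π_1, π_2, … into P one at a time, bumping the leftmost entry strictly greater than the inserted value down to the next row. The recording tableau Q records, in position (i, j), the step at which that cell was added to P.
  Insert 7 (step 1): P = [7];  Q = [1]
  Insert 5 (step 2): P = [5] / [7];  Q = [1] / [2]
  Insert 3 (step 3): P = [3] / [5] / [7];  Q = [1] / [2] / [3]
  Insert 6 (step 4): P = [3, 6] / [5] / [7];  Q = [1, 4] / [2] / [3]
  Insert 1 (step 5): P = [1, 6] / [3] / [5] / [7];  Q = [1, 4] / [2] / [3] / [5]
  Insert 9 (step 6): P = [1, 6, 9] / [3] / [5] / [7];  Q = [1, 4, 6] / [2] / [3] / [5]
  Insert 2 (step 7): P = [1, 2, 9] / [3, 6] / [5] / [7];  Q = [1, 4, 6] / [2, 7] / [3] / [5]
  Insert 4 (step 8): P = [1, 2, 4] / [3, 6, 9] / [5] / [7];  Q = [1, 4, 6] / [2, 7, 8] / [3] / [5]
  Insert 8 (step 9): P = [1, 2, 4, 8] / [3, 6, 9] / [5] / [7];  Q = [1, 4, 6, 9] / [2, 7, 8] / [3] / [5]
Final shape: (4, 3, 1, 1).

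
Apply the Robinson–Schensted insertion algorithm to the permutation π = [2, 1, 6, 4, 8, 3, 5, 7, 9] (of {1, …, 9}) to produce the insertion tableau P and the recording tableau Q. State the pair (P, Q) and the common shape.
P = [1, 3, 5, 7, 9] / [2, 4, 8] / [6];  Q = [1, 3, 5, 8, 9] / [2, 4, 7] / [6];  common shape = (5, 3, 1)

Row-insert the values π_1, π_2, … into P one at a time, bumping the leftmost entry strictly greater than the inserted value down to the next row. The recording tableau Q records, in position (i, j), the step at which that cell was added to P.
  Insert 2 (step 1): P = [2];  Q = [1]
  Insert 1 (step 2): P = [1] / [2];  Q = [1] / [2]
  Insert 6 (step 3): P = [1, 6] / [2];  Q = [1, 3] / [2]
  Insert 4 (step 4): P = [1, 4] / [2, 6];  Q = [1, 3] / [2, 4]
  Insert 8 (step 5): P = [1, 4, 8] / [2, 6];  Q = [1, 3, 5] / [2, 4]
  Insert 3 (step 6): P = [1, 3, 8] / [2, 4] / [6];  Q = [1, 3, 5] / [2, 4] / [6]
  Insert 5 (step 7): P = [1, 3, 5] / [2, 4, 8] / [6];  Q = [1, 3, 5] / [2, 4, 7] / [6]
  Insert 7 (step 8): P = [1, 3, 5, 7] / [2, 4, 8] / [6];  Q = [1, 3, 5, 8] / [2, 4, 7] / [6]
  Insert 9 (step 9): P = [1, 3, 5, 7, 9] / [2, 4, 8] / [6];  Q = [1, 3, 5, 8, 9] / [2, 4, 7] / [6]
Final shape: (5, 3, 1).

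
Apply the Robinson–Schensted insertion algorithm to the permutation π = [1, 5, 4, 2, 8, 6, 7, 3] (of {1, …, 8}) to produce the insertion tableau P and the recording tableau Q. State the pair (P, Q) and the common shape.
P = [1, 2, 3, 7] / [4, 6] / [5, 8];  Q = [1, 2, 5, 7] / [3, 6] / [4, 8];  common shape = (4, 2, 2)

Row-insert the values π_1, π_2, … into P one at a time, bumping the leftmost entry strictly greater than the inserted value down to the next row. The recording tableau Q records, in position (i, j), the step at which that cell was added to P.
  Insert 1 (step 1): P = [1];  Q = [1]
  Insert 5 (step 2): P = [1, 5];  Q = [1, 2]
  Insert 4 (step 3): P = [1, 4] / [5];  Q = [1, 2] / [3]
  Insert 2 (step 4): P = [1, 2] / [4] / [5];  Q = [1, 2] / [3] / [4]
  Insert 8 (step 5): P = [1, 2, 8] / [4] / [5];  Q = [1, 2, 5] / [3] / [4]
  Insert 6 (step 6): P = [1, 2, 6] / [4, 8] / [5];  Q = [1, 2, 5] / [3, 6] / [4]
  Insert 7 (step 7): P = [1, 2, 6, 7] / [4, 8] / [5];  Q = [1, 2, 5, 7] / [3, 6] / [4]
  Insert 3 (step 8): P = [1, 2, 3, 7] / [4, 6] / [5, 8];  Q = [1, 2, 5, 7] / [3, 6] / [4, 8]
Final shape: (4, 2, 2).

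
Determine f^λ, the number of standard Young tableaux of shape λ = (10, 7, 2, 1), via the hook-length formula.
# SYT of shape (10, 7, 2, 1) = 8268800

Hook-length formula: f^λ = n! / Π hook(c), product over all cells c of the Young diagram. For λ = (10, 7, 2, 1), n = 20 boxes. Hook lengths by row (left-to-right, top-to-bottom): [13, 11, 9, 8, 7, 6, 5, 3, 2, 1]; [9, 7, 5, 4, 3, 2, 1]; [3, 1]; [1]. Product of hooks = 294226732800. So f^λ = 20! / 294226732800 = 2432902008176640000 / 294226732800 = 8268800.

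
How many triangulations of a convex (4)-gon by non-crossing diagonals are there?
C_2 = 2

These polygon triangulations are counted by the Catalan number C_n = (1/(n + 1)) · C(2n, n). For n = 2: C_2 = (1/3) · C(4, 2) = 6/3 = 2.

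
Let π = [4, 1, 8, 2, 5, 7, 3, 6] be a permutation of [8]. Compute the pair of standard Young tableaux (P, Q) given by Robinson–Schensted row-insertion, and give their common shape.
P = [1, 2, 3, 6] / [4, 5, 7] / [8];  Q = [1, 3, 5, 6] / [2, 4, 8] / [7];  common shape = (4, 3, 1)

Row-insert the values π_1, π_2, … into P one at a time, bumping the leftmost entry strictly greater than the inserted value down to the next row. The recording tableau Q records, in position (i, j), the step at which that cell was added to P.
  Insert 4 (step 1): P = [4];  Q = [1]
  Insert 1 (step 2): P = [1] / [4];  Q = [1] / [2]
  Insert 8 (step 3): P = [1, 8] / [4];  Q = [1, 3] / [2]
  Insert 2 (step 4): P = [1, 2] / [4, 8];  Q = [1, 3] / [2, 4]
  Insert 5 (step 5): P = [1, 2, 5] / [4, 8];  Q = [1, 3, 5] / [2, 4]
  Insert 7 (step 6): P = [1, 2, 5, 7] / [4, 8];  Q = [1, 3, 5, 6] / [2, 4]
  Insert 3 (step 7): P = [1, 2, 3, 7] / [4, 5] / [8];  Q = [1, 3, 5, 6] / [2, 4] / [7]
  Insert 6 (step 8): P = [1, 2, 3, 6] / [4, 5, 7] / [8];  Q = [1, 3, 5, 6] / [2, 4, 8] / [7]
Final shape: (4, 3, 1).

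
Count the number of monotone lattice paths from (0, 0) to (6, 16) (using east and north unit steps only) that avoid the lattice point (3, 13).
Number of paths = 63413

Total paths from (0, 0) to (6, 16): C(22, 6) = 74613. Paths through (3, 13): (paths (0, 0) → (3, 13)) × (paths (3, 13) → (6, 16)) = C(16, 3) · C(6, 3) = 560 · 20 = 11200. Avoidance count = 74613 − 11200 = 63413.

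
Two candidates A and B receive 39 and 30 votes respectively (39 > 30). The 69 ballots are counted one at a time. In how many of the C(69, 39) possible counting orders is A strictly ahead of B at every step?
Strict-lead orderings = 4125297395638025376

Total orderings of the 69 votes with 39 for A: C(69, 39) = 31627280033224861216. By the Bertrand ballot formula (Cycle Lemma / reflection principle), the number of orderings in which A is strictly ahead of B throughout is (p − q)/(p + q) · C(p + q, p) = (39 − 30)/(39 + 30) · 31627280033224861216 = 4125297395638025376.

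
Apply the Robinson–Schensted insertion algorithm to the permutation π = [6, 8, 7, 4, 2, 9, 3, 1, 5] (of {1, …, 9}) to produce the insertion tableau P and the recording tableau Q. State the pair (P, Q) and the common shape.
P = [1, 3, 5] / [2, 7, 9] / [4] / [6] / [8];  Q = [1, 2, 6] / [3, 7, 9] / [4] / [5] / [8];  common shape = (3, 3, 1, 1, 1)

Row-insert the values π_1, π_2, … into P one at a time, bumping the leftmost entry strictly greater than the inserted value down to the next row. The recording tableau Q records, in position (i, j), the step at which that cell was added to P.
  Insert 6 (step 1): P = [6];  Q = [1]
  Insert 8 (step 2): P = [6, 8];  Q = [1, 2]
  Insert 7 (step 3): P = [6, 7] / [8];  Q = [1, 2] / [3]
  Insert 4 (step 4): P = [4, 7] / [6] / [8];  Q = [1, 2] / [3] / [4]
  Insert 2 (step 5): P = [2, 7] / [4] / [6] / [8];  Q = [1, 2] / [3] / [4] / [5]
  Insert 9 (step 6): P = [2, 7, 9] / [4] / [6] / [8];  Q = [1, 2, 6] / [3] / [4] / [5]
  Insert 3 (step 7): P = [2, 3, 9] / [4, 7] / [6] / [8];  Q = [1, 2, 6] / [3, 7] / [4] / [5]
  Insert 1 (step 8): P = [1, 3, 9] / [2, 7] / [4] / [6] / [8];  Q = [1, 2, 6] / [3, 7] / [4] / [5] / [8]
  Insert 5 (step 9): P = [1, 3, 5] / [2, 7, 9] / [4] / [6] / [8];  Q = [1, 2, 6] / [3, 7, 9] / [4] / [5] / [8]
Final shape: (3, 3, 1, 1, 1).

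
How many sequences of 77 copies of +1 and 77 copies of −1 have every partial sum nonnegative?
C_77 = 18793142726809884575211361279087545193250040

These ballot sequences are counted by the Catalan number C_n = (1/(n + 1)) · C(2n, n). For n = 77: C_77 = (1/78) · C(154, 77) = 1465865132691170996866486179768828525073503120/78 = 18793142726809884575211361279087545193250040.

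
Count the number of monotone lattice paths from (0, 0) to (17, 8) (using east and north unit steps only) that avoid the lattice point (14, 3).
Number of paths = 1043495

Total paths from (0, 0) to (17, 8): C(25, 17) = 1081575. Paths through (14, 3): (paths (0, 0) → (14, 3)) × (paths (14, 3) → (17, 8)) = C(17, 14) · C(8, 3) = 680 · 56 = 38080. Avoidance count = 1081575 − 38080 = 1043495.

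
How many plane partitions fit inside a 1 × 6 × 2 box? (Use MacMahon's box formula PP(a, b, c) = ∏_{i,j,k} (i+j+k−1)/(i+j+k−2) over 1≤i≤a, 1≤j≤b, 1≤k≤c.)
PP(1, 6, 2) = 28

Evaluate the triple product over i = 1..1, j = 1..6, k = 1..2. The factors are (2/1) · (3/2) · (3/2) · (4/3) · (4/3) · (5/4) · (5/4) · (6/5) · … (12 factors total). The numerators and denominators telescope so the product is an integer; carrying out the multiplication exactly gives PP(1, 6, 2) = 28.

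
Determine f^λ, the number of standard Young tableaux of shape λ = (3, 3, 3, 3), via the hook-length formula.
# SYT of shape (3, 3, 3, 3) = 462

Hook-length formula: f^λ = n! / Π hook(c), product over all cells c of the Young diagram. For λ = (3, 3, 3, 3), n = 12 boxes. Hook lengths by row (left-to-right, top-to-bottom): [6, 5, 4]; [5, 4, 3]; [4, 3, 2]; [3, 2, 1]. Product of hooks = 1036800. So f^λ = 12! / 1036800 = 479001600 / 1036800 = 462.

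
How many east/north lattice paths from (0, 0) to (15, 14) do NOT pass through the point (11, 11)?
Number of paths = 52868640

Total paths from (0, 0) to (15, 14): C(29, 15) = 77558760. Paths through (11, 11): (paths (0, 0) → (11, 11)) × (paths (11, 11) → (15, 14)) = C(22, 11) · C(7, 4) = 705432 · 35 = 24690120. Avoidance count = 77558760 − 24690120 = 52868640.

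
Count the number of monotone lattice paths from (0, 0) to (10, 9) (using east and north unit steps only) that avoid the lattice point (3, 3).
Number of paths = 58058

Total paths from (0, 0) to (10, 9): C(19, 10) = 92378. Paths through (3, 3): (paths (0, 0) → (3, 3)) × (paths (3, 3) → (10, 9)) = C(6, 3) · C(13, 7) = 20 · 1716 = 34320. Avoidance count = 92378 − 34320 = 58058.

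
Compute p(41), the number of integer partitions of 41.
p(41) = 44583

Compute p(n) via the recurrence p(n, m) = p(n, m−1) + p(n−m, m), where p(n, m) counts partitions of n with all parts ≤ m and p(n) = p(n, n). The base cases are p(0, m) = 1 and p(n, 0) = 0 for n > 0. Filling the table yields p(41) = 44583. (Euler's pentagonal recurrence is an alternative.)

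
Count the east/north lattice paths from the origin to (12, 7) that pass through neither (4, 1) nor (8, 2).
Number of paths = 32853

Inclusion–exclusion. Total paths: C(19, 12) = 50388. Through P₁: C(5, 4)·C(14, 8) = 15015. Through P₂: C(10, 8)·C(9, 4) = 5670. Since P₁ is strictly southwest of P₂, a monotone path through both must visit P₁ then P₂; paths through both = C(5, 4)·C(5, 4)·C(9, 4) = 3150. Avoid both = 50388 − 15015 − 5670 + 3150 = 32853.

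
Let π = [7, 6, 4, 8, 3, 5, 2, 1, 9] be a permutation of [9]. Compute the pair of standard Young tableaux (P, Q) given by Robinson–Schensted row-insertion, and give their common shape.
P = [1, 5, 9] / [2, 8] / [3] / [4] / [6] / [7];  Q = [1, 4, 9] / [2, 6] / [3] / [5] / [7] / [8];  common shape = (3, 2, 1, 1, 1, 1)

Row-insert the values π_1, π_2, … into P one at a time, bumping the leftmost entry strictly greater than the inserted value down to the next row. The recording tableau Q records, in position (i, j), the step at which that cell was added to P.
  Insert 7 (step 1): P = [7];  Q = [1]
  Insert 6 (step 2): P = [6] / [7];  Q = [1] / [2]
  Insert 4 (step 3): P = [4] / [6] / [7];  Q = [1] / [2] / [3]
  Insert 8 (step 4): P = [4, 8] / [6] / [7];  Q = [1, 4] / [2] / [3]
  Insert 3 (step 5): P = [3, 8] / [4] / [6] / [7];  Q = [1, 4] / [2] / [3] / [5]
  Insert 5 (step 6): P = [3, 5] / [4, 8] / [6] / [7];  Q = [1, 4] / [2, 6] / [3] / [5]
  Insert 2 (step 7): P = [2, 5] / [3, 8] / [4] / [6] / [7];  Q = [1, 4] / [2, 6] / [3] / [5] / [7]
  Insert 1 (step 8): P = [1, 5] / [2, 8] / [3] / [4] / [6] / [7];  Q = [1, 4] / [2, 6] / [3] / [5] / [7] / [8]
  Insert 9 (step 9): P = [1, 5, 9] / [2, 8] / [3] / [4] / [6] / [7];  Q = [1, 4, 9] / [2, 6] / [3] / [5] / [7] / [8]
Final shape: (3, 2, 1, 1, 1, 1).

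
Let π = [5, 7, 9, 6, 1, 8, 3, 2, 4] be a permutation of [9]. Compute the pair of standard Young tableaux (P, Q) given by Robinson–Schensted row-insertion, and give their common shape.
P = [1, 2, 4] / [3, 6, 8] / [5, 9] / [7];  Q = [1, 2, 3] / [4, 6, 9] / [5, 7] / [8];  common shape = (3, 3, 2, 1)

Row-insert the values π_1, π_2, … into P one at a time, bumping the leftmost entry strictly greater than the inserted value down to the next row. The recording tableau Q records, in position (i, j), the step at which that cell was added to P.
  Insert 5 (step 1): P = [5];  Q = [1]
  Insert 7 (step 2): P = [5, 7];  Q = [1, 2]
  Insert 9 (step 3): P = [5, 7, 9];  Q = [1, 2, 3]
  Insert 6 (step 4): P = [5, 6, 9] / [7];  Q = [1, 2, 3] / [4]
  Insert 1 (step 5): P = [1, 6, 9] / [5] / [7];  Q = [1, 2, 3] / [4] / [5]
  Insert 8 (step 6): P = [1, 6, 8] / [5, 9] / [7];  Q = [1, 2, 3] / [4, 6] / [5]
  Insert 3 (step 7): P = [1, 3, 8] / [5, 6] / [7, 9];  Q = [1, 2, 3] / [4, 6] / [5, 7]
  Insert 2 (step 8): P = [1, 2, 8] / [3, 6] / [5, 9] / [7];  Q = [1, 2, 3] / [4, 6] / [5, 7] / [8]
  Insert 4 (step 9): P = [1, 2, 4] / [3, 6, 8] / [5, 9] / [7];  Q = [1, 2, 3] / [4, 6, 9] / [5, 7] / [8]
Final shape: (3, 3, 2, 1).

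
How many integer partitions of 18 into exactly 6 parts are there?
p(18, 6 parts) = 58

Partitions of n into exactly k parts are in bijection with partitions of n − k into at most k parts (subtract 1 from each part). So p(18, exactly 6) = p(12, parts ≤ 6). Computing via the recurrence p(m, j) = p(m, j−1) + p(m−j, j) gives 58.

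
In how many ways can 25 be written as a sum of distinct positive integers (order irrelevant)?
q(25) = 142

A partition into distinct parts is a strictly decreasing sequence summing to n. The recurrence d(n, m) = d(n, m−1) + d(n−m, m−1) (use part m at most once) with q(n) = d(n, n) gives q(25) = 142. (Euler's theorem: # distinct-part partitions = # odd-part partitions.)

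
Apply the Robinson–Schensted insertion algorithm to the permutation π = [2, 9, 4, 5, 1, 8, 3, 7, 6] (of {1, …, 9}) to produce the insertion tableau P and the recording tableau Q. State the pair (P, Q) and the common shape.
P = [1, 3, 5, 6] / [2, 4, 7] / [8] / [9];  Q = [1, 2, 4, 6] / [3, 7, 8] / [5] / [9];  common shape = (4, 3, 1, 1)

Row-insert the values π_1, π_2, … into P one at a time, bumping the leftmost entry strictly greater than the inserted value down to the next row. The recording tableau Q records, in position (i, j), the step at which that cell was added to P.
  Insert 2 (step 1): P = [2];  Q = [1]
  Insert 9 (step 2): P = [2, 9];  Q = [1, 2]
  Insert 4 (step 3): P = [2, 4] / [9];  Q = [1, 2] / [3]
  Insert 5 (step 4): P = [2, 4, 5] / [9];  Q = [1, 2, 4] / [3]
  Insert 1 (step 5): P = [1, 4, 5] / [2] / [9];  Q = [1, 2, 4] / [3] / [5]
  Insert 8 (step 6): P = [1, 4, 5, 8] / [2] / [9];  Q = [1, 2, 4, 6] / [3] / [5]
  Insert 3 (step 7): P = [1, 3, 5, 8] / [2, 4] / [9];  Q = [1, 2, 4, 6] / [3, 7] / [5]
  Insert 7 (step 8): P = [1, 3, 5, 7] / [2, 4, 8] / [9];  Q = [1, 2, 4, 6] / [3, 7, 8] / [5]
  Insert 6 (step 9): P = [1, 3, 5, 6] / [2, 4, 7] / [8] / [9];  Q = [1, 2, 4, 6] / [3, 7, 8] / [5] / [9]
Final shape: (4, 3, 1, 1).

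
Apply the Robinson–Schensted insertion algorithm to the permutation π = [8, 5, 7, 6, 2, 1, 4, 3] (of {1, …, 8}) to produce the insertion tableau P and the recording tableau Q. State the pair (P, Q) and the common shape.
P = [1, 3] / [2, 4] / [5, 6] / [7] / [8];  Q = [1, 3] / [2, 7] / [4, 8] / [5] / [6];  common shape = (2, 2, 2, 1, 1)

Row-insert the values π_1, π_2, … into P one at a time, bumping the leftmost entry strictly greater than the inserted value down to the next row. The recording tableau Q records, in position (i, j), the step at which that cell was added to P.
  Insert 8 (step 1): P = [8];  Q = [1]
  Insert 5 (step 2): P = [5] / [8];  Q = [1] / [2]
  Insert 7 (step 3): P = [5, 7] / [8];  Q = [1, 3] / [2]
  Insert 6 (step 4): P = [5, 6] / [7] / [8];  Q = [1, 3] / [2] / [4]
  Insert 2 (step 5): P = [2, 6] / [5] / [7] / [8];  Q = [1, 3] / [2] / [4] / [5]
  Insert 1 (step 6): P = [1, 6] / [2] / [5] / [7] / [8];  Q = [1, 3] / [2] / [4] / [5] / [6]
  Insert 4 (step 7): P = [1, 4] / [2, 6] / [5] / [7] / [8];  Q = [1, 3] / [2, 7] / [4] / [5] / [6]
  Insert 3 (step 8): P = [1, 3] / [2, 4] / [5, 6] / [7] / [8];  Q = [1, 3] / [2, 7] / [4, 8] / [5] / [6]
Final shape: (2, 2, 2, 1, 1).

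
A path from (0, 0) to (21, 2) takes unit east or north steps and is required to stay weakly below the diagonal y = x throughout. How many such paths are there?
Number of paths = 230

By the reflection principle (André's argument), the number of monotone paths to (21, 2) with n ≤ m that never go above y = x is C(23, 21) − C(23, 22) = 253 − 23 = 230.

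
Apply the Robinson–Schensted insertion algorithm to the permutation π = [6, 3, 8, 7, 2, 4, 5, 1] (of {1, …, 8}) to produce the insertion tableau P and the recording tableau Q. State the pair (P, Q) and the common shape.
P = [1, 4, 5] / [2, 7] / [3, 8] / [6];  Q = [1, 3, 7] / [2, 4] / [5, 6] / [8];  common shape = (3, 2, 2, 1)

Row-insert the values π_1, π_2, … into P one at a time, bumping the leftmost entry strictly greater than the inserted value down to the next row. The recording tableau Q records, in position (i, j), the step at which that cell was added to P.
  Insert 6 (step 1): P = [6];  Q = [1]
  Insert 3 (step 2): P = [3] / [6];  Q = [1] / [2]
  Insert 8 (step 3): P = [3, 8] / [6];  Q = [1, 3] / [2]
  Insert 7 (step 4): P = [3, 7] / [6, 8];  Q = [1, 3] / [2, 4]
  Insert 2 (step 5): P = [2, 7] / [3, 8] / [6];  Q = [1, 3] / [2, 4] / [5]
  Insert 4 (step 6): P = [2, 4] / [3, 7] / [6, 8];  Q = [1, 3] / [2, 4] / [5, 6]
  Insert 5 (step 7): P = [2, 4, 5] / [3, 7] / [6, 8];  Q = [1, 3, 7] / [2, 4] / [5, 6]
  Insert 1 (step 8): P = [1, 4, 5] / [2, 7] / [3, 8] / [6];  Q = [1, 3, 7] / [2, 4] / [5, 6] / [8]
Final shape: (3, 2, 2, 1).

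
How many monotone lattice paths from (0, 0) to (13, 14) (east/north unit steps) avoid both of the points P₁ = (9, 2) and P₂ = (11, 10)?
Number of paths = 14704585

Inclusion–exclusion. Total paths: C(27, 13) = 20058300. Through P₁: C(11, 9)·C(16, 4) = 100100. Through P₂: C(21, 11)·C(6, 2) = 5290740. Since P₁ is strictly southwest of P₂, a monotone path through both must visit P₁ then P₂; paths through both = C(11, 9)·C(10, 2)·C(6, 2) = 37125. Avoid both = 20058300 − 100100 − 5290740 + 37125 = 14704585.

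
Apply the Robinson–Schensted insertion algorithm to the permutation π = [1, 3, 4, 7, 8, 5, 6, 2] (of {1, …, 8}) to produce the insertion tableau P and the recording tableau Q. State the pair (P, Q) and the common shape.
P = [1, 2, 4, 5, 6] / [3, 8] / [7];  Q = [1, 2, 3, 4, 5] / [6, 7] / [8];  common shape = (5, 2, 1)

Row-insert the values π_1, π_2, … into P one at a time, bumping the leftmost entry strictly greater than the inserted value down to the next row. The recording tableau Q records, in position (i, j), the step at which that cell was added to P.
  Insert 1 (step 1): P = [1];  Q = [1]
  Insert 3 (step 2): P = [1, 3];  Q = [1, 2]
  Insert 4 (step 3): P = [1, 3, 4];  Q = [1, 2, 3]
  Insert 7 (step 4): P = [1, 3, 4, 7];  Q = [1, 2, 3, 4]
  Insert 8 (step 5): P = [1, 3, 4, 7, 8];  Q = [1, 2, 3, 4, 5]
  Insert 5 (step 6): P = [1, 3, 4, 5, 8] / [7];  Q = [1, 2, 3, 4, 5] / [6]
  Insert 6 (step 7): P = [1, 3, 4, 5, 6] / [7, 8];  Q = [1, 2, 3, 4, 5] / [6, 7]
  Insert 2 (step 8): P = [1, 2, 4, 5, 6] / [3, 8] / [7];  Q = [1, 2, 3, 4, 5] / [6, 7] / [8]
Final shape: (5, 2, 1).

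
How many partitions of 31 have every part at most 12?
p(31, parts ≤ 12) = 5262

Use the recurrence p(n, m) = p(n, m−1) + p(n−m, m): either the largest part is < m (count p(n, m−1)) or the largest part is exactly m (remove one copy of m, count p(n−m, m)). With p(0, ·) = 1 this gives p(31, parts ≤ 12) = 5262. (By conjugating Young diagrams, this also counts partitions of 31 into at most 12 parts.)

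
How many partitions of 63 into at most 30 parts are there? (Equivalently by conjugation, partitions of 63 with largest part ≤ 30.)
p(63, parts ≤ 30) = 1461680

Use the recurrence p(n, m) = p(n, m−1) + p(n−m, m): either the largest part is < m (count p(n, m−1)) or the largest part is exactly m (remove one copy of m, count p(n−m, m)). With p(0, ·) = 1 this gives p(63, parts ≤ 30) = 1461680. (By conjugating Young diagrams, this also counts partitions of 63 into at most 30 parts.)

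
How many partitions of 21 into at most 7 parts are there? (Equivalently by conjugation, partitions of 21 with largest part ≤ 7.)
p(21, parts ≤ 7) = 436

Use the recurrence p(n, m) = p(n, m−1) + p(n−m, m): either the largest part is < m (count p(n, m−1)) or the largest part is exactly m (remove one copy of m, count p(n−m, m)). With p(0, ·) = 1 this gives p(21, parts ≤ 7) = 436. (By conjugating Young diagrams, this also counts partitions of 21 into at most 7 parts.)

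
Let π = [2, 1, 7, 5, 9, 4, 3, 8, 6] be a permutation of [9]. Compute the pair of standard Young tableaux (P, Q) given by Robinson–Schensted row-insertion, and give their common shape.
P = [1, 3, 6] / [2, 4, 8] / [5, 9] / [7];  Q = [1, 3, 5] / [2, 4, 8] / [6, 9] / [7];  common shape = (3, 3, 2, 1)

Row-insert the values π_1, π_2, … into P one at a time, bumping the leftmost entry strictly greater than the inserted value down to the next row. The recording tableau Q records, in position (i, j), the step at which that cell was added to P.
  Insert 2 (step 1): P = [2];  Q = [1]
  Insert 1 (step 2): P = [1] / [2];  Q = [1] / [2]
  Insert 7 (step 3): P = [1, 7] / [2];  Q = [1, 3] / [2]
  Insert 5 (step 4): P = [1, 5] / [2, 7];  Q = [1, 3] / [2, 4]
  Insert 9 (step 5): P = [1, 5, 9] / [2, 7];  Q = [1, 3, 5] / [2, 4]
  Insert 4 (step 6): P = [1, 4, 9] / [2, 5] / [7];  Q = [1, 3, 5] / [2, 4] / [6]
  Insert 3 (step 7): P = [1, 3, 9] / [2, 4] / [5] / [7];  Q = [1, 3, 5] / [2, 4] / [6] / [7]
  Insert 8 (step 8): P = [1, 3, 8] / [2, 4, 9] / [5] / [7];  Q = [1, 3, 5] / [2, 4, 8] / [6] / [7]
  Insert 6 (step 9): P = [1, 3, 6] / [2, 4, 8] / [5, 9] / [7];  Q = [1, 3, 5] / [2, 4, 8] / [6, 9] / [7]
Final shape: (3, 3, 2, 1).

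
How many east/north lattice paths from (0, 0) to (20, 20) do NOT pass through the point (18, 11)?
Number of paths = 135943677870

Total paths from (0, 0) to (20, 20): C(40, 20) = 137846528820. Paths through (18, 11): (paths (0, 0) → (18, 11)) × (paths (18, 11) → (20, 20)) = C(29, 18) · C(11, 2) = 34597290 · 55 = 1902850950. Avoidance count = 137846528820 − 1902850950 = 135943677870.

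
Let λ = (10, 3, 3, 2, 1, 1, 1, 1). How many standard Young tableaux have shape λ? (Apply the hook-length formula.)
# SYT of shape (10, 3, 3, 2, 1, 1, 1, 1) = 439338900

Hook-length formula: f^λ = n! / Π hook(c), product over all cells c of the Young diagram. For λ = (10, 3, 3, 2, 1, 1, 1, 1), n = 22 boxes. Hook lengths by row (left-to-right, top-to-bottom): [17, 12, 10, 7, 6, 5, 4, 3, 2, 1]; [9, 4, 2]; [8, 3, 1]; [6, 1]; [4]; [3]; [2]; [1]. Product of hooks = 2558391091200. So f^λ = 22! / 2558391091200 = 1124000727777607680000 / 2558391091200 = 439338900.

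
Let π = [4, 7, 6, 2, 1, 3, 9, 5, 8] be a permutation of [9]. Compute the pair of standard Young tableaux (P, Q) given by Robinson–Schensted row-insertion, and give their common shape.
P = [1, 3, 5, 8] / [2, 6, 9] / [4] / [7];  Q = [1, 2, 7, 9] / [3, 6, 8] / [4] / [5];  common shape = (4, 3, 1, 1)

Row-insert the values π_1, π_2, … into P one at a time, bumping the leftmost entry strictly greater than the inserted value down to the next row. The recording tableau Q records, in position (i, j), the step at which that cell was added to P.
  Insert 4 (step 1): P = [4];  Q = [1]
  Insert 7 (step 2): P = [4, 7];  Q = [1, 2]
  Insert 6 (step 3): P = [4, 6] / [7];  Q = [1, 2] / [3]
  Insert 2 (step 4): P = [2, 6] / [4] / [7];  Q = [1, 2] / [3] / [4]
  Insert 1 (step 5): P = [1, 6] / [2] / [4] / [7];  Q = [1, 2] / [3] / [4] / [5]
  Insert 3 (step 6): P = [1, 3] / [2, 6] / [4] / [7];  Q = [1, 2] / [3, 6] / [4] / [5]
  Insert 9 (step 7): P = [1, 3, 9] / [2, 6] / [4] / [7];  Q = [1, 2, 7] / [3, 6] / [4] / [5]
  Insert 5 (step 8): P = [1, 3, 5] / [2, 6, 9] / [4] / [7];  Q = [1, 2, 7] / [3, 6, 8] / [4] / [5]
  Insert 8 (step 9): P = [1, 3, 5, 8] / [2, 6, 9] / [4] / [7];  Q = [1, 2, 7, 9] / [3, 6, 8] / [4] / [5]
Final shape: (4, 3, 1, 1).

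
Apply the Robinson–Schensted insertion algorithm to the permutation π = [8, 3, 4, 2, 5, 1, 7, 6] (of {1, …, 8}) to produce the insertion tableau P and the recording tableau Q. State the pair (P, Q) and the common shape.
P = [1, 4, 5, 6] / [2, 7] / [3] / [8];  Q = [1, 3, 5, 7] / [2, 8] / [4] / [6];  common shape = (4, 2, 1, 1)

Row-insert the values π_1, π_2, … into P one at a time, bumping the leftmost entry strictly greater than the inserted value down to the next row. The recording tableau Q records, in position (i, j), the step at which that cell was added to P.
  Insert 8 (step 1): P = [8];  Q = [1]
  Insert 3 (step 2): P = [3] / [8];  Q = [1] / [2]
  Insert 4 (step 3): P = [3, 4] / [8];  Q = [1, 3] / [2]
  Insert 2 (step 4): P = [2, 4] / [3] / [8];  Q = [1, 3] / [2] / [4]
  Insert 5 (step 5): P = [2, 4, 5] / [3] / [8];  Q = [1, 3, 5] / [2] / [4]
  Insert 1 (step 6): P = [1, 4, 5] / [2] / [3] / [8];  Q = [1, 3, 5] / [2] / [4] / [6]
  Insert 7 (step 7): P = [1, 4, 5, 7] / [2] / [3] / [8];  Q = [1, 3, 5, 7] / [2] / [4] / [6]
  Insert 6 (step 8): P = [1, 4, 5, 6] / [2, 7] / [3] / [8];  Q = [1, 3, 5, 7] / [2, 8] / [4] / [6]
Final shape: (4, 2, 1, 1).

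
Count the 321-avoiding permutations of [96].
C_96 = 3721443204405954385563870541379246659709506697378694300

These 321-avoiding permutations are counted by the Catalan number C_n = (1/(n + 1)) · C(2n, n). For n = 96: C_96 = (1/97) · C(192, 96) = 360979990827377575399695442513786925991822149645733347100/97 = 3721443204405954385563870541379246659709506697378694300.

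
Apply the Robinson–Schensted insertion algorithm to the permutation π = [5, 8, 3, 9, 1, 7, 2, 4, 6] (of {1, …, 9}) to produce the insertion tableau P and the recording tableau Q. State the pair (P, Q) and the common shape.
P = [1, 2, 4, 6] / [3, 7, 9] / [5, 8];  Q = [1, 2, 4, 9] / [3, 6, 8] / [5, 7];  common shape = (4, 3, 2)

Row-insert the values π_1, π_2, … into P one at a time, bumping the leftmost entry strictly greater than the inserted value down to the next row. The recording tableau Q records, in position (i, j), the step at which that cell was added to P.
  Insert 5 (step 1): P = [5];  Q = [1]
  Insert 8 (step 2): P = [5, 8];  Q = [1, 2]
  Insert 3 (step 3): P = [3, 8] / [5];  Q = [1, 2] / [3]
  Insert 9 (step 4): P = [3, 8, 9] / [5];  Q = [1, 2, 4] / [3]
  Insert 1 (step 5): P = [1, 8, 9] / [3] / [5];  Q = [1, 2, 4] / [3] / [5]
  Insert 7 (step 6): P = [1, 7, 9] / [3, 8] / [5];  Q = [1, 2, 4] / [3, 6] / [5]
  Insert 2 (step 7): P = [1, 2, 9] / [3, 7] / [5, 8];  Q = [1, 2, 4] / [3, 6] / [5, 7]
  Insert 4 (step 8): P = [1, 2, 4] / [3, 7, 9] / [5, 8];  Q = [1, 2, 4] / [3, 6, 8] / [5, 7]
  Insert 6 (step 9): P = [1, 2, 4, 6] / [3, 7, 9] / [5, 8];  Q = [1, 2, 4, 9] / [3, 6, 8] / [5, 7]
Final shape: (4, 3, 2).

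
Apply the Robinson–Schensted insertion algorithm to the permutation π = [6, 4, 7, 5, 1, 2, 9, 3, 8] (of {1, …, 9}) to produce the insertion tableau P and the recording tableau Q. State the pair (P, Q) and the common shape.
P = [1, 2, 3, 8] / [4, 5, 9] / [6, 7];  Q = [1, 3, 7, 9] / [2, 4, 8] / [5, 6];  common shape = (4, 3, 2)

Row-insert the values π_1, π_2, … into P one at a time, bumping the leftmost entry strictly greater than the inserted value down to the next row. The recording tableau Q records, in position (i, j), the step at which that cell was added to P.
  Insert 6 (step 1): P = [6];  Q = [1]
  Insert 4 (step 2): P = [4] / [6];  Q = [1] / [2]
  Insert 7 (step 3): P = [4, 7] / [6];  Q = [1, 3] / [2]
  Insert 5 (step 4): P = [4, 5] / [6, 7];  Q = [1, 3] / [2, 4]
  Insert 1 (step 5): P = [1, 5] / [4, 7] / [6];  Q = [1, 3] / [2, 4] / [5]
  Insert 2 (step 6): P = [1, 2] / [4, 5] / [6, 7];  Q = [1, 3] / [2, 4] / [5, 6]
  Insert 9 (step 7): P = [1, 2, 9] / [4, 5] / [6, 7];  Q = [1, 3, 7] / [2, 4] / [5, 6]
  Insert 3 (step 8): P = [1, 2, 3] / [4, 5, 9] / [6, 7];  Q = [1, 3, 7] / [2, 4, 8] / [5, 6]
  Insert 8 (step 9): P = [1, 2, 3, 8] / [4, 5, 9] / [6, 7];  Q = [1, 3, 7, 9] / [2, 4, 8] / [5, 6]
Final shape: (4, 3, 2).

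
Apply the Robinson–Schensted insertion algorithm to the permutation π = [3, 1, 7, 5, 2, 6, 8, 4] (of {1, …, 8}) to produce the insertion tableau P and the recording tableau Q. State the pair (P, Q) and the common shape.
P = [1, 2, 4, 8] / [3, 5, 6] / [7];  Q = [1, 3, 6, 7] / [2, 4, 8] / [5];  common shape = (4, 3, 1)

Row-insert the values π_1, π_2, … into P one at a time, bumping the leftmost entry strictly greater than the inserted value down to the next row. The recording tableau Q records, in position (i, j), the step at which that cell was added to P.
  Insert 3 (step 1): P = [3];  Q = [1]
  Insert 1 (step 2): P = [1] / [3];  Q = [1] / [2]
  Insert 7 (step 3): P = [1, 7] / [3];  Q = [1, 3] / [2]
  Insert 5 (step 4): P = [1, 5] / [3, 7];  Q = [1, 3] / [2, 4]
  Insert 2 (step 5): P = [1, 2] / [3, 5] / [7];  Q = [1, 3] / [2, 4] / [5]
  Insert 6 (step 6): P = [1, 2, 6] / [3, 5] / [7];  Q = [1, 3, 6] / [2, 4] / [5]
  Insert 8 (step 7): P = [1, 2, 6, 8] / [3, 5] / [7];  Q = [1, 3, 6, 7] / [2, 4] / [5]
  Insert 4 (step 8): P = [1, 2, 4, 8] / [3, 5, 6] / [7];  Q = [1, 3, 6, 7] / [2, 4, 8] / [5]
Final shape: (4, 3, 1).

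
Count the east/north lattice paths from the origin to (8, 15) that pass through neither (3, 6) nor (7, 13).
Number of paths = 172746

Inclusion–exclusion. Total paths: C(23, 8) = 490314. Through P₁: C(9, 3)·C(14, 5) = 168168. Through P₂: C(20, 7)·C(3, 1) = 232560. Since P₁ is strictly southwest of P₂, a monotone path through both must visit P₁ then P₂; paths through both = C(9, 3)·C(11, 4)·C(3, 1) = 83160. Avoid both = 490314 − 168168 − 232560 + 83160 = 172746.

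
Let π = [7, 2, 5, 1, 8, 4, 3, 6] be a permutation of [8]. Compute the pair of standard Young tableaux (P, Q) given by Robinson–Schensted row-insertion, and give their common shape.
P = [1, 3, 6] / [2, 4, 8] / [5] / [7];  Q = [1, 3, 5] / [2, 6, 8] / [4] / [7];  common shape = (3, 3, 1, 1)

Row-insert the values π_1, π_2, … into P one at a time, bumping the leftmost entry strictly greater than the inserted value down to the next row. The recording tableau Q records, in position (i, j), the step at which that cell was added to P.
  Insert 7 (step 1): P = [7];  Q = [1]
  Insert 2 (step 2): P = [2] / [7];  Q = [1] / [2]
  Insert 5 (step 3): P = [2, 5] / [7];  Q = [1, 3] / [2]
  Insert 1 (step 4): P = [1, 5] / [2] / [7];  Q = [1, 3] / [2] / [4]
  Insert 8 (step 5): P = [1, 5, 8] / [2] / [7];  Q = [1, 3, 5] / [2] / [4]
  Insert 4 (step 6): P = [1, 4, 8] / [2, 5] / [7];  Q = [1, 3, 5] / [2, 6] / [4]
  Insert 3 (step 7): P = [1, 3, 8] / [2, 4] / [5] / [7];  Q = [1, 3, 5] / [2, 6] / [4] / [7]
  Insert 6 (step 8): P = [1, 3, 6] / [2, 4, 8] / [5] / [7];  Q = [1, 3, 5] / [2, 6, 8] / [4] / [7]
Final shape: (3, 3, 1, 1).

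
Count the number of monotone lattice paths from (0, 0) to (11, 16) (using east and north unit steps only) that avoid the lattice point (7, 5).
Number of paths = 11956815

Total paths from (0, 0) to (11, 16): C(27, 11) = 13037895. Paths through (7, 5): (paths (0, 0) → (7, 5)) × (paths (7, 5) → (11, 16)) = C(12, 7) · C(15, 4) = 792 · 1365 = 1081080. Avoidance count = 13037895 − 1081080 = 11956815.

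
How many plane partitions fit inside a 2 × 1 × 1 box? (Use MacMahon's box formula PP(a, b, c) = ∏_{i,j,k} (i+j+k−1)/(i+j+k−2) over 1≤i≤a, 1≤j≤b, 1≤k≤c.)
PP(2, 1, 1) = 3

Evaluate the triple product over i = 1..2, j = 1..1, k = 1..1. The factors are (2/1) · (3/2). The numerators and denominators telescope so the product is an integer; carrying out the multiplication exactly gives PP(2, 1, 1) = 3.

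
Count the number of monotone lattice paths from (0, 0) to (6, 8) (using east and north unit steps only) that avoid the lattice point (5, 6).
Number of paths = 1617

Total paths from (0, 0) to (6, 8): C(14, 6) = 3003. Paths through (5, 6): (paths (0, 0) → (5, 6)) × (paths (5, 6) → (6, 8)) = C(11, 5) · C(3, 1) = 462 · 3 = 1386. Avoidance count = 3003 − 1386 = 1617.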